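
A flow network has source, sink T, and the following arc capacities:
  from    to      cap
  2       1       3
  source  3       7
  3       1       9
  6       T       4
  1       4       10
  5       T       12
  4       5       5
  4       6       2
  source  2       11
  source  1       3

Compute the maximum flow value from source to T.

Augment source→1→4→5→T: bottleneck 3. Total 3.
Augment source→3→1→4→5→T: bottleneck 2. Total 5.
Augment source→3→1→4→6→T: bottleneck 2. Total 7.
No augmenting path remains in the residual graph.

7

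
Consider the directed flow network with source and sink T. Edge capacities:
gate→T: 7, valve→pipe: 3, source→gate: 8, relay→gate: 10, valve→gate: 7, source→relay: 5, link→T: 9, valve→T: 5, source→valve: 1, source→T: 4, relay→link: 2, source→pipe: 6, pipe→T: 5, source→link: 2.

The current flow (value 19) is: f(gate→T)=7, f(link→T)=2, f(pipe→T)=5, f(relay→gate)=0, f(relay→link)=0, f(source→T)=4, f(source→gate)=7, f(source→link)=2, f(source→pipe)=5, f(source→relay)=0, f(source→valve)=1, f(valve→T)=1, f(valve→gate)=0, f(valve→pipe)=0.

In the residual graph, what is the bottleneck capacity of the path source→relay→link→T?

Residual capacities along the path: source→relay: 5, relay→link: 2, link→T: 7.
Minimum is 2.

2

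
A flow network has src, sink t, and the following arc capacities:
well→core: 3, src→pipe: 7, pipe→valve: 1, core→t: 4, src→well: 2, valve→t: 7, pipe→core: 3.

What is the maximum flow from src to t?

5

Augment src→pipe→valve→t: bottleneck 1. Total 1.
Augment src→pipe→core→t: bottleneck 3. Total 4.
Augment src→well→core→t: bottleneck 1. Total 5.
No augmenting path remains in the residual graph.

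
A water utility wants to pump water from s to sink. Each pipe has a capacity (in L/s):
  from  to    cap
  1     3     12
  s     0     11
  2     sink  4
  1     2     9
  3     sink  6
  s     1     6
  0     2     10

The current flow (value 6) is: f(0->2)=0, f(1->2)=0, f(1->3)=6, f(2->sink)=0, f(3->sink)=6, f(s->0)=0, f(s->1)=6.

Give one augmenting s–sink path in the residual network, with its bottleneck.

Residual along s->0->2->sink: s->0: 11, 0->2: 10, 2->sink: 4.
Bottleneck = min = 4.

s->0->2->sink, bottleneck 4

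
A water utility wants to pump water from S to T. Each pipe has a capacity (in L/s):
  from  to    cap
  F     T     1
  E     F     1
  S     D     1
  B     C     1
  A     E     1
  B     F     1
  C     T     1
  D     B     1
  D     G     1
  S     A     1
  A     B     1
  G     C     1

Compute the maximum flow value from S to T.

2

Augment S->D->G->C->T: bottleneck 1. Total 1.
Augment S->A->B->F->T: bottleneck 1. Total 2.
No augmenting path remains in the residual graph.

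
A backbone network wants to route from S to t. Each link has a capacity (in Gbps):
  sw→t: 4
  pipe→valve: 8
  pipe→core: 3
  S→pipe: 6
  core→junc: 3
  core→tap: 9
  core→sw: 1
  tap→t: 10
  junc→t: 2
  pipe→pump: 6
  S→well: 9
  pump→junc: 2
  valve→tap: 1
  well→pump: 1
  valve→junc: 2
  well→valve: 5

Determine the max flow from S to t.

Augment S→pipe→core→tap→t: bottleneck 3. Total 3.
Augment S→pipe→valve→tap→t: bottleneck 1. Total 4.
Augment S→pipe→valve→junc→t: bottleneck 2. Total 6.
No augmenting path remains in the residual graph.

6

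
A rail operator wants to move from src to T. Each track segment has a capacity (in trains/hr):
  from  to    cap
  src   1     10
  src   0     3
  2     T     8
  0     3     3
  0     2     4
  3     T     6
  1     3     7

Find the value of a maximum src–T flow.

9

Augment src->1->3->T: bottleneck 6. Total 6.
Augment src->0->2->T: bottleneck 3. Total 9.
No augmenting path remains in the residual graph.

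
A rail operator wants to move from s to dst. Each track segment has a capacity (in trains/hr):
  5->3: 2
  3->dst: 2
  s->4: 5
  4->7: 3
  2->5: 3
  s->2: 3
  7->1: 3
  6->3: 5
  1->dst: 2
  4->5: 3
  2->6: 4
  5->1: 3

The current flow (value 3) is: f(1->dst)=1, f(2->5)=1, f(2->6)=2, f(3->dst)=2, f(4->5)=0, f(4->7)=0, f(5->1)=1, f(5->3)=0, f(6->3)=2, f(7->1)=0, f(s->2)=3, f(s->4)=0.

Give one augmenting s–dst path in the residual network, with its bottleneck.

s->4->5->1->dst, bottleneck 1

Residual along s->4->5->1->dst: s->4: 5, 4->5: 3, 5->1: 2, 1->dst: 1.
Bottleneck = min = 1.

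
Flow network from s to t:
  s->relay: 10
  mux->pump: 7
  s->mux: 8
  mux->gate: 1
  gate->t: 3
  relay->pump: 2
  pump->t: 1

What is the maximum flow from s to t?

2

Augment s->mux->gate->t: bottleneck 1. Total 1.
Augment s->mux->pump->t: bottleneck 1. Total 2.
No augmenting path remains in the residual graph.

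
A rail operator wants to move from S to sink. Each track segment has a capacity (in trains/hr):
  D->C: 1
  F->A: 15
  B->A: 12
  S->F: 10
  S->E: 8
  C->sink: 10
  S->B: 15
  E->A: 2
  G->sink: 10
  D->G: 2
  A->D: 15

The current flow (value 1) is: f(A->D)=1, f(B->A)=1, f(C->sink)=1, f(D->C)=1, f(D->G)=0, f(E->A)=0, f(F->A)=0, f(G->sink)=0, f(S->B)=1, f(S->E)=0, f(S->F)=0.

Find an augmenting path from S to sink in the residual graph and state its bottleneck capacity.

S->B->A->D->G->sink, bottleneck 2

Residual along S->B->A->D->G->sink: S->B: 14, B->A: 11, A->D: 14, D->G: 2, G->sink: 10.
Bottleneck = min = 2.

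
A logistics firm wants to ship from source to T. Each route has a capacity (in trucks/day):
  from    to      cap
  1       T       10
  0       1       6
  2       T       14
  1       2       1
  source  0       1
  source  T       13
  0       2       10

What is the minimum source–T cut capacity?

Max flow = 14 (via 2 augmenting paths).
In the residual at optimum, the set reachable from source is {source}.
Cut edges: source→0 (cap 1), source→T (cap 13). Sum = 14.

14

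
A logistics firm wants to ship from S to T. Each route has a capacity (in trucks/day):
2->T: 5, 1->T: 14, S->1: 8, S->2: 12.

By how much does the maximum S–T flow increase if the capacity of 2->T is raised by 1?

1

Original max flow = 13.
After raising cap(2->T), augmenting paths through that edge carry 1 more unit.
New max flow = 14. Increase = 1.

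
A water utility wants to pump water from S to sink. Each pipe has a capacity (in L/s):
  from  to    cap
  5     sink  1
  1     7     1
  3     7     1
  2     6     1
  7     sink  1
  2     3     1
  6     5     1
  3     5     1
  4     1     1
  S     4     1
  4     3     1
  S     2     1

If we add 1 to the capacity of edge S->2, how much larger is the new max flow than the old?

0

Original max flow = 2.
Even with extra capacity on S->2, another cut of capacity 2 remains binding.
New max flow = 2. Increase = 0.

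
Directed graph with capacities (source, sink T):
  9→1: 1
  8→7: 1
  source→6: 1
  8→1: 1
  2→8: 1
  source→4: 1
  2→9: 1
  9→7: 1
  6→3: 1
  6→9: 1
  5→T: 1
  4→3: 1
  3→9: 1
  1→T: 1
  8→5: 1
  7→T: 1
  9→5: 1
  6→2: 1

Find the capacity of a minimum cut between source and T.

2

Max flow = 2 (via 2 augmenting paths).
In the residual at optimum, the set reachable from source is {source}.
Cut edges: source→6 (cap 1), source→4 (cap 1). Sum = 2.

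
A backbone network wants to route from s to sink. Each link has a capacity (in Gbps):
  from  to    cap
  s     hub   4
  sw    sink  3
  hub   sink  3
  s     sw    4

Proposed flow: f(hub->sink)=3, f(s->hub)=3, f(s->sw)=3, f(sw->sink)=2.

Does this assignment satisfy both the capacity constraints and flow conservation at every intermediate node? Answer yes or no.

Conservation fails at sw: inflow 3 ≠ outflow 2.

No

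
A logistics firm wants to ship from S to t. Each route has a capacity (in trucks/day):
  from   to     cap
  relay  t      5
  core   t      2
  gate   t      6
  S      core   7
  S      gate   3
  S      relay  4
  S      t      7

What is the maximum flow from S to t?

16

Augment S->t: bottleneck 7. Total 7.
Augment S->relay->t: bottleneck 4. Total 11.
Augment S->core->t: bottleneck 2. Total 13.
Augment S->gate->t: bottleneck 3. Total 16.
No augmenting path remains in the residual graph.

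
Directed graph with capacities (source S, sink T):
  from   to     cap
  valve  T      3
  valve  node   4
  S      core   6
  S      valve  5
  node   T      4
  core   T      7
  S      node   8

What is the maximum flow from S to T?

13

Augment S→valve→T: bottleneck 3. Total 3.
Augment S→node→T: bottleneck 4. Total 7.
Augment S→core→T: bottleneck 6. Total 13.
No augmenting path remains in the residual graph.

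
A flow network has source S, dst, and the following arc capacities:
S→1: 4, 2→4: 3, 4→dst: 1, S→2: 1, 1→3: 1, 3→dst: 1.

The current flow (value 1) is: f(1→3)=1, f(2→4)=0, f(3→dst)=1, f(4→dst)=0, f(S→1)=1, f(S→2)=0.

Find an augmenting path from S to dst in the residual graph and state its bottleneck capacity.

Residual along S→2→4→dst: S→2: 1, 2→4: 3, 4→dst: 1.
Bottleneck = min = 1.

S→2→4→dst, bottleneck 1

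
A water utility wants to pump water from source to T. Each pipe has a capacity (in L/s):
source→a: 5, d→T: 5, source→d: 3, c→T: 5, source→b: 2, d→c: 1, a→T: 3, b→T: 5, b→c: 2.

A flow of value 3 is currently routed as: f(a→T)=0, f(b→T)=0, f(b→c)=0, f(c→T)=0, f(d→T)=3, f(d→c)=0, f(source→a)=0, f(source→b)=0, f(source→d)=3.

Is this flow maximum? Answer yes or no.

Residual path source→b→T has bottleneck 2 > 0.
Pushing 2 along it raises the flow to 5, so the given flow is not maximum.

No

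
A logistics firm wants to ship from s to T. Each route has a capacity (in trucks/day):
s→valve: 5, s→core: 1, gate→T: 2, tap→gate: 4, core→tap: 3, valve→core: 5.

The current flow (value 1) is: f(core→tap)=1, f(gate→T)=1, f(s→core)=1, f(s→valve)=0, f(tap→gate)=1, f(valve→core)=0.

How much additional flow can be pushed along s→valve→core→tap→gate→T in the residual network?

1

Residual capacities along the path: s→valve: 5, valve→core: 5, core→tap: 2, tap→gate: 3, gate→T: 1.
Minimum is 1.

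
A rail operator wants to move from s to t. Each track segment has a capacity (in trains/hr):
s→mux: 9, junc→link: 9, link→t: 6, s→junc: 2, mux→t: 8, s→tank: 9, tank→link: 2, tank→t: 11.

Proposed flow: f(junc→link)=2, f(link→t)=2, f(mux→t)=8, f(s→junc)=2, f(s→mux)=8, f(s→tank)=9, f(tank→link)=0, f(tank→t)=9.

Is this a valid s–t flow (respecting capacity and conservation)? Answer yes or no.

Yes

Every edge has 0 ≤ f(e) ≤ cap(e).
At each intermediate node, inflow equals outflow.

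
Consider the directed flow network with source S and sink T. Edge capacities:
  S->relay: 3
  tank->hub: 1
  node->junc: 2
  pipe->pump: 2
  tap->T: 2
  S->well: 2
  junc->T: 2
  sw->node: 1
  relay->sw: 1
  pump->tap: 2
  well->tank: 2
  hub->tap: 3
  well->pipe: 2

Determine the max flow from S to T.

3

Augment S->relay->sw->node->junc->T: bottleneck 1. Total 1.
Augment S->well->tank->hub->tap->T: bottleneck 1. Total 2.
Augment S->well->pipe->pump->tap->T: bottleneck 1. Total 3.
No augmenting path remains in the residual graph.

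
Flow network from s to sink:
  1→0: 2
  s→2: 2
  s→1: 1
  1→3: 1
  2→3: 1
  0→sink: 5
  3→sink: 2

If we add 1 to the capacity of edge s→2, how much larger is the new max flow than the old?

0

Original max flow = 2.
Edge s→2 does not cross the min cut (source side {2, s}), so extra capacity there cannot help.
New max flow = 2. Increase = 0.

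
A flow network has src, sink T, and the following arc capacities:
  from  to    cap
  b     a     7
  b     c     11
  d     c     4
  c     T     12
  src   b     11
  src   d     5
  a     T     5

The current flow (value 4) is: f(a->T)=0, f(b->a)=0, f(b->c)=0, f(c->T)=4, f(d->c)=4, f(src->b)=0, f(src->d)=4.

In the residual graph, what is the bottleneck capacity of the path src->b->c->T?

Residual capacities along the path: src->b: 11, b->c: 11, c->T: 8.
Minimum is 8.

8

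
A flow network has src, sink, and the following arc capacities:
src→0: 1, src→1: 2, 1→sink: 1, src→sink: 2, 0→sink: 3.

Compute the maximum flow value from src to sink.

Augment src→sink: bottleneck 2. Total 2.
Augment src→1→sink: bottleneck 1. Total 3.
Augment src→0→sink: bottleneck 1. Total 4.
No augmenting path remains in the residual graph.

4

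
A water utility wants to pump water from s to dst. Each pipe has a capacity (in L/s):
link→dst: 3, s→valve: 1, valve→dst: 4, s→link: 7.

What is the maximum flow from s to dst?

Augment s→link→dst: bottleneck 3. Total 3.
Augment s→valve→dst: bottleneck 1. Total 4.
No augmenting path remains in the residual graph.

4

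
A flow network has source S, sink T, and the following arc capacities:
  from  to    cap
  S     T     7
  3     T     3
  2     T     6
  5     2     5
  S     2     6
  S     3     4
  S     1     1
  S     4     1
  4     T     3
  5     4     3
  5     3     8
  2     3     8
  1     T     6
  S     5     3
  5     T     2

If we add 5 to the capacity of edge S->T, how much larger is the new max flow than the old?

Original max flow = 21.
After raising cap(S->T), augmenting paths through that edge carry 5 more units.
New max flow = 26. Increase = 5.

5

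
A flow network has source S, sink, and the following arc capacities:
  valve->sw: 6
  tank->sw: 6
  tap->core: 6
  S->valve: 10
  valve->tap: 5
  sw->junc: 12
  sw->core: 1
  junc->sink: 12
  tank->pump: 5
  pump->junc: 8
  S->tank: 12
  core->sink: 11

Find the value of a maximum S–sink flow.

18

Augment S->valve->tap->core->sink: bottleneck 5. Total 5.
Augment S->valve->sw->core->sink: bottleneck 1. Total 6.
Augment S->valve->sw->junc->sink: bottleneck 4. Total 10.
Augment S->tank->sw->junc->sink: bottleneck 6. Total 16.
Augment S->tank->pump->junc->sink: bottleneck 2. Total 18.
No augmenting path remains in the residual graph.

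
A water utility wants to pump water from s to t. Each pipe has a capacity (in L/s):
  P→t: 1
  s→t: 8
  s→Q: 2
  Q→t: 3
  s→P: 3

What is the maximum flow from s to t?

Augment s→t: bottleneck 8. Total 8.
Augment s→Q→t: bottleneck 2. Total 10.
Augment s→P→t: bottleneck 1. Total 11.
No augmenting path remains in the residual graph.

11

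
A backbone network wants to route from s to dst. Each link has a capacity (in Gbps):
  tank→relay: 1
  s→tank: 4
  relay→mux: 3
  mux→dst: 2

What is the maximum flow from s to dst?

1

Augment s→tank→relay→mux→dst: bottleneck 1. Total 1.
No augmenting path remains in the residual graph.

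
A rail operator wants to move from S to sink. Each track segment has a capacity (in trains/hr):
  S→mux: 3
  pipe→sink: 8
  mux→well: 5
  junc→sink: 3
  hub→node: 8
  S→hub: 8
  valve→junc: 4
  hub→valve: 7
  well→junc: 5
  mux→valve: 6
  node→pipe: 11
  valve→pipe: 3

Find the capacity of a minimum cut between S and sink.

11

Max flow = 11 (via 3 augmenting paths).
In the residual at optimum, the set reachable from S is {S}.
Cut edges: S→mux (cap 3), S→hub (cap 8). Sum = 11.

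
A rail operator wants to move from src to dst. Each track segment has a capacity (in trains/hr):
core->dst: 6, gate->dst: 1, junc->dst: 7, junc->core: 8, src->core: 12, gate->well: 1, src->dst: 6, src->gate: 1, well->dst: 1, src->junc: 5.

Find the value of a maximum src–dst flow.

Augment src->dst: bottleneck 6. Total 6.
Augment src->gate->dst: bottleneck 1. Total 7.
Augment src->junc->dst: bottleneck 5. Total 12.
Augment src->core->dst: bottleneck 6. Total 18.
No augmenting path remains in the residual graph.

18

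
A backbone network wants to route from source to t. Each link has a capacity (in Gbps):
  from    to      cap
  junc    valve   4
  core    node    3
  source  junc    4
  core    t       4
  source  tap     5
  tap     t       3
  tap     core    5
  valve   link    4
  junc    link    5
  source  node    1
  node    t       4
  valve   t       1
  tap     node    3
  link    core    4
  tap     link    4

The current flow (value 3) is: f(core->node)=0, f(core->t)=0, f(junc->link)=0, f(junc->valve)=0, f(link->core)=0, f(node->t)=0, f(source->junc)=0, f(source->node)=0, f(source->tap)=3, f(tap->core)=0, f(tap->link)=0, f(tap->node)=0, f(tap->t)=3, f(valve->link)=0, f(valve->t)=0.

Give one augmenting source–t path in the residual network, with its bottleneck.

source->node->t, bottleneck 1

Residual along source->node->t: source->node: 1, node->t: 4.
Bottleneck = min = 1.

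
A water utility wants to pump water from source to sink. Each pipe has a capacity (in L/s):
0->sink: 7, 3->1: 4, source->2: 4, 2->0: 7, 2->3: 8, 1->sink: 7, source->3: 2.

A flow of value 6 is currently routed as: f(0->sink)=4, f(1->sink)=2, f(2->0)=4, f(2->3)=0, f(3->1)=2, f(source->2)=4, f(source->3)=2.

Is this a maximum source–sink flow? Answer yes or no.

Yes

Residual reachable from source: {source}; sink is not reachable.
Saturated cut: source->2, source->3 with total capacity 6 = current flow value. Flow is maximum.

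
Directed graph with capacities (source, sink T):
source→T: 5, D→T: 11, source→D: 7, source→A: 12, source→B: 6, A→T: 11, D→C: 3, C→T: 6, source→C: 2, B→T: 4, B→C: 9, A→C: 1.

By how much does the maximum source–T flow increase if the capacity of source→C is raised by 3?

Original max flow = 32.
After raising cap(source→C), augmenting paths through that edge carry 1 more unit.
New max flow = 33. Increase = 1.

1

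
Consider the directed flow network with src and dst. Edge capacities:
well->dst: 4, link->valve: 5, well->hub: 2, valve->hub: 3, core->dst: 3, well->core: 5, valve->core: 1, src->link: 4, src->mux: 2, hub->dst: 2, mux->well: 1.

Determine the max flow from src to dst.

4

Augment src->mux->well->dst: bottleneck 1. Total 1.
Augment src->link->valve->hub->dst: bottleneck 2. Total 3.
Augment src->link->valve->core->dst: bottleneck 1. Total 4.
No augmenting path remains in the residual graph.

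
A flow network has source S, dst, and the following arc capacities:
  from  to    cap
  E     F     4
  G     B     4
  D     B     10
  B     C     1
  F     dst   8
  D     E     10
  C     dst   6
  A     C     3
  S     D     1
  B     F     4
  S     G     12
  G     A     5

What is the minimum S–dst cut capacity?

8

Max flow = 8 (via 4 augmenting paths).
In the residual at optimum, the set reachable from S is {A, G, S}.
Cut edges: S→D (cap 1), G→B (cap 4), A→C (cap 3). Sum = 8.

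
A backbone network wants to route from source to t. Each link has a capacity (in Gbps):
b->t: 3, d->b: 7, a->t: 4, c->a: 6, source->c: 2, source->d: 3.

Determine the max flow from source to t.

5

Augment source->d->b->t: bottleneck 3. Total 3.
Augment source->c->a->t: bottleneck 2. Total 5.
No augmenting path remains in the residual graph.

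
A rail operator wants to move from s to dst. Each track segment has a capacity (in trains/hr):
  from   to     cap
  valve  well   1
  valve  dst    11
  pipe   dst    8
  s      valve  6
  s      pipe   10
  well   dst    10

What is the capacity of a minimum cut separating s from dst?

14

Max flow = 14 (via 2 augmenting paths).
In the residual at optimum, the set reachable from s is {pipe, s}.
Cut edges: s→valve (cap 6), pipe→dst (cap 8). Sum = 14.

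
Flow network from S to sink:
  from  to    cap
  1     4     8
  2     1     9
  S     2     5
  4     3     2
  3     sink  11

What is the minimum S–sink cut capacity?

Max flow = 2 (via 1 augmenting path).
In the residual at optimum, the set reachable from S is {1, 2, 4, S}.
Cut edges: 4->3 (cap 2). Sum = 2.

2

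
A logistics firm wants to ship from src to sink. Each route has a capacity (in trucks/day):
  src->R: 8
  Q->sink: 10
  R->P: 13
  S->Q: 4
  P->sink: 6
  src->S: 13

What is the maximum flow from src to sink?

10

Augment src->S->Q->sink: bottleneck 4. Total 4.
Augment src->R->P->sink: bottleneck 6. Total 10.
No augmenting path remains in the residual graph.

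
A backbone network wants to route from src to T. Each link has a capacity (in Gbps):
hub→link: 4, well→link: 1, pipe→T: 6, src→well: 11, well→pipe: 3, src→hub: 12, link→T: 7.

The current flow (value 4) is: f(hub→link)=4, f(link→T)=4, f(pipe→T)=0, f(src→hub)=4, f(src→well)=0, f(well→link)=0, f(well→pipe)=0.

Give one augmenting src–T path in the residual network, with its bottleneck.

Residual along src→well→link→T: src→well: 11, well→link: 1, link→T: 3.
Bottleneck = min = 1.

src→well→link→T, bottleneck 1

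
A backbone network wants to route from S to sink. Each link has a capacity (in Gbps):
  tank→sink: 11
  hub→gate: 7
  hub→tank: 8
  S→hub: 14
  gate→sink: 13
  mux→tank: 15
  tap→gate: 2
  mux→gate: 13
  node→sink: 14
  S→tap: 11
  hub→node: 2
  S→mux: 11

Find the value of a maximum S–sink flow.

Augment S→tap→gate→sink: bottleneck 2. Total 2.
Augment S→mux→tank→sink: bottleneck 11. Total 13.
Augment S→hub→node→sink: bottleneck 2. Total 15.
Augment S→hub→gate→sink: bottleneck 7. Total 22.
Augment S→hub→tank→mux→gate→sink: bottleneck 4. Total 26.
No augmenting path remains in the residual graph.

26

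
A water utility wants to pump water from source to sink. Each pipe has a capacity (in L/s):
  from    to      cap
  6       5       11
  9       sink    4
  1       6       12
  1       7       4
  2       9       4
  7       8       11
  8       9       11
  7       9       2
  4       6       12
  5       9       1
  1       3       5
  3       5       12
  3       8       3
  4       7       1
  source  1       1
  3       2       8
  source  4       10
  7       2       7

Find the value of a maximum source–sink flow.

3

Augment source->4->7->9->sink: bottleneck 1. Total 1.
Augment source->1->7->9->sink: bottleneck 1. Total 2.
Augment source->4->6->5->9->sink: bottleneck 1. Total 3.
No augmenting path remains in the residual graph.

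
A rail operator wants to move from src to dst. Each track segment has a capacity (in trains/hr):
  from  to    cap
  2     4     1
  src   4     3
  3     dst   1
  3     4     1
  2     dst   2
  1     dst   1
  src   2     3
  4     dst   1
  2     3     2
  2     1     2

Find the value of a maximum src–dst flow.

4

Augment src→2→dst: bottleneck 2. Total 2.
Augment src→4→dst: bottleneck 1. Total 3.
Augment src→2→1→dst: bottleneck 1. Total 4.
No augmenting path remains in the residual graph.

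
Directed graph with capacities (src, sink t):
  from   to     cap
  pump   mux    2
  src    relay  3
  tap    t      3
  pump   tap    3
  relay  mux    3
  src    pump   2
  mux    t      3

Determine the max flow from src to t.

5

Augment src->relay->mux->t: bottleneck 3. Total 3.
Augment src->pump->tap->t: bottleneck 2. Total 5.
No augmenting path remains in the residual graph.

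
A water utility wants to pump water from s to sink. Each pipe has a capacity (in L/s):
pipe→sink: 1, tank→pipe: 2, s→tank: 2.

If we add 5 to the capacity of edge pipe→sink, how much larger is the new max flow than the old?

1

Original max flow = 1.
After raising cap(pipe→sink), augmenting paths through that edge carry 1 more unit.
New max flow = 2. Increase = 1.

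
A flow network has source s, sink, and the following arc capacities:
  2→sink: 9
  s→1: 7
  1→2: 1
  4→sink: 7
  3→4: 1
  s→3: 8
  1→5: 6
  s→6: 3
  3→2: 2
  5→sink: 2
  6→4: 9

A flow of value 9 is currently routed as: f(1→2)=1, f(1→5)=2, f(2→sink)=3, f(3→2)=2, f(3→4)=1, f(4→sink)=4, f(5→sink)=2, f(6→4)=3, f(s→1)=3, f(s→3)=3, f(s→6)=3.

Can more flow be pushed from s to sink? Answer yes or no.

No

Residual reachable from s: {1, 3, 5, s}; sink is not reachable.
Saturated cut: s→6, 1→2, 3→4, 3→2, 5→sink with total capacity 9 = current flow value. Flow is maximum.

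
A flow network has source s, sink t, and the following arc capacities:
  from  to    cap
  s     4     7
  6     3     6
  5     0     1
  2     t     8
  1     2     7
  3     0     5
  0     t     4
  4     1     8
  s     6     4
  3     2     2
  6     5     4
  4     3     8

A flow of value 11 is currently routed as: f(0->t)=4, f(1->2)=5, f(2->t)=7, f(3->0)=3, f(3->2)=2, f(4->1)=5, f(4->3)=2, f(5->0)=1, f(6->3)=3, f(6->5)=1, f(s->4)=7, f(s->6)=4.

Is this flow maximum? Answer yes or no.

Yes

Residual reachable from s: {s}; t is not reachable.
Saturated cut: s->6, s->4 with total capacity 11 = current flow value. Flow is maximum.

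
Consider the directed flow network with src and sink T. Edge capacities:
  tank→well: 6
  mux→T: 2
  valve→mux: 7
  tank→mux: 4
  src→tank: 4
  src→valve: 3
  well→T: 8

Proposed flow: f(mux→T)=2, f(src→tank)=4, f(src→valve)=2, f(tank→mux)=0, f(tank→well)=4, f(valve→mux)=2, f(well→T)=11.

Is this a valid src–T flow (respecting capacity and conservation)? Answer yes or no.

Capacity violated on well→T: flow 11 > capacity 8.

No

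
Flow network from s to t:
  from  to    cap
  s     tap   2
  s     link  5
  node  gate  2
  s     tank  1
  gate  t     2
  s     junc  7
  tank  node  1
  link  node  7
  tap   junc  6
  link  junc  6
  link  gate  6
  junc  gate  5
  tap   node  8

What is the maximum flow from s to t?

Augment s→link→gate→t: bottleneck 2. Total 2.
No augmenting path remains in the residual graph.

2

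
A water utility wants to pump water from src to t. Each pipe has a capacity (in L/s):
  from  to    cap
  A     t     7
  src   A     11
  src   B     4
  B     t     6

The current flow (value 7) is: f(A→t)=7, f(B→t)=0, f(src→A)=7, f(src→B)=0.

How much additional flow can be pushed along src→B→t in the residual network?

4

Residual capacities along the path: src→B: 4, B→t: 6.
Minimum is 4.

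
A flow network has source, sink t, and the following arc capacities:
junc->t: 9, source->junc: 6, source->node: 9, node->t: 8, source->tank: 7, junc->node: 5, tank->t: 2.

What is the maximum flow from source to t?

16

Augment source->junc->t: bottleneck 6. Total 6.
Augment source->tank->t: bottleneck 2. Total 8.
Augment source->node->t: bottleneck 8. Total 16.
No augmenting path remains in the residual graph.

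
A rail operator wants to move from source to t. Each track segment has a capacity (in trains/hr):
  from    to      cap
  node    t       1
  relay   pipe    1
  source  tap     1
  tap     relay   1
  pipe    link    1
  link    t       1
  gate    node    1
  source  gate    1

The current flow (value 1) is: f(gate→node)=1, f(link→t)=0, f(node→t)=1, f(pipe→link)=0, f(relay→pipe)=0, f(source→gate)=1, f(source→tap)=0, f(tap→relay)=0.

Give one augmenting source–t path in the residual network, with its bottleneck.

Residual along source→tap→relay→pipe→link→t: source→tap: 1, tap→relay: 1, relay→pipe: 1, pipe→link: 1, link→t: 1.
Bottleneck = min = 1.

source→tap→relay→pipe→link→t, bottleneck 1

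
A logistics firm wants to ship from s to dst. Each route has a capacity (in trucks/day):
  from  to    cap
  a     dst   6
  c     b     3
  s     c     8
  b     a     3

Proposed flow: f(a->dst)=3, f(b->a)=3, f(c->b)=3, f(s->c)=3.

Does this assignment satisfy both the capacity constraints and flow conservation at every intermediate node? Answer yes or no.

Every edge has 0 ≤ f(e) ≤ cap(e).
At each intermediate node, inflow equals outflow.

Yes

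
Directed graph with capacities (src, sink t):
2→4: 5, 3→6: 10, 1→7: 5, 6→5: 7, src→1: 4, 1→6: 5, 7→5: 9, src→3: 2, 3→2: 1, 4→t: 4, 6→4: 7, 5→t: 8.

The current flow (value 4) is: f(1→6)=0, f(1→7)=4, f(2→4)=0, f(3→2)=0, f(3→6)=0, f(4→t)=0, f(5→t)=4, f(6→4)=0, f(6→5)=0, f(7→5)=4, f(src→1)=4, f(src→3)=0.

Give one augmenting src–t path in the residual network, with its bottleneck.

Residual along src→3→6→5→t: src→3: 2, 3→6: 10, 6→5: 7, 5→t: 4.
Bottleneck = min = 2.

src→3→6→5→t, bottleneck 2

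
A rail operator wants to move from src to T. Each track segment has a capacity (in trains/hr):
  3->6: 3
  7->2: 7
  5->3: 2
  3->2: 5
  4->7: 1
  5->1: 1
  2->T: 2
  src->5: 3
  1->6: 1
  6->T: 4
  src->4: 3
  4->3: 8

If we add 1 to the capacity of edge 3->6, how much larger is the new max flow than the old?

0

Original max flow = 6.
Edge 3->6 does not cross the min cut (source side {src}), so extra capacity there cannot help.
New max flow = 6. Increase = 0.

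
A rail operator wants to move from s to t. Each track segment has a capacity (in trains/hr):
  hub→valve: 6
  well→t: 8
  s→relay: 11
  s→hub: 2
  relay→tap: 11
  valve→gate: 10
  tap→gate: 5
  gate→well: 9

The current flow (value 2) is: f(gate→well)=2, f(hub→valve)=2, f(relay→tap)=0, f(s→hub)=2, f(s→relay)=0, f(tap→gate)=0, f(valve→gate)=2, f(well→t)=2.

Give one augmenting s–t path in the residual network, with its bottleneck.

s→relay→tap→gate→well→t, bottleneck 5

Residual along s→relay→tap→gate→well→t: s→relay: 11, relay→tap: 11, tap→gate: 5, gate→well: 7, well→t: 6.
Bottleneck = min = 5.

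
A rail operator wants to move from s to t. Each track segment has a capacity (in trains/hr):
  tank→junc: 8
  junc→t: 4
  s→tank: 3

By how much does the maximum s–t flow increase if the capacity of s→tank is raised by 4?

1

Original max flow = 3.
After raising cap(s→tank), augmenting paths through that edge carry 1 more unit.
New max flow = 4. Increase = 1.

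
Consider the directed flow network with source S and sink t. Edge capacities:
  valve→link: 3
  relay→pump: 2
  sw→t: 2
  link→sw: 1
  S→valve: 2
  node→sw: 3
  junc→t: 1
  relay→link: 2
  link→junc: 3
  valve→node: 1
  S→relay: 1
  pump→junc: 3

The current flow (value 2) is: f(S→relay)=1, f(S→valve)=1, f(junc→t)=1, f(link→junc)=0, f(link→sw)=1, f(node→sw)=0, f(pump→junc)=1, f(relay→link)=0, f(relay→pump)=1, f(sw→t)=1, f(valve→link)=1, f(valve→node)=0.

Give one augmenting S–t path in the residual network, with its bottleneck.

S→valve→node→sw→t, bottleneck 1

Residual along S→valve→node→sw→t: S→valve: 1, valve→node: 1, node→sw: 3, sw→t: 1.
Bottleneck = min = 1.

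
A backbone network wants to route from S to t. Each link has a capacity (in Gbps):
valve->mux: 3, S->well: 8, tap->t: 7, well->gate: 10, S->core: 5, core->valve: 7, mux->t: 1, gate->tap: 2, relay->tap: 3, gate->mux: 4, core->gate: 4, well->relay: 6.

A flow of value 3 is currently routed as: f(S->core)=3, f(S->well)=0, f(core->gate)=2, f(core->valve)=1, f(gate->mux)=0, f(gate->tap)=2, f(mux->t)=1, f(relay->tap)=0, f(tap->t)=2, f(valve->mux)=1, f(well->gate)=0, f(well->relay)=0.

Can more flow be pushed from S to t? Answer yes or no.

Residual path S->well->relay->tap->t has bottleneck 3 > 0.
Pushing 3 along it raises the flow to 6, so the given flow is not maximum.

Yes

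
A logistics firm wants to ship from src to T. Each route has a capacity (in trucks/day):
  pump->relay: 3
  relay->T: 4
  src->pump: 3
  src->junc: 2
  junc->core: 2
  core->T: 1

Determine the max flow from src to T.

4

Augment src->junc->core->T: bottleneck 1. Total 1.
Augment src->pump->relay->T: bottleneck 3. Total 4.
No augmenting path remains in the residual graph.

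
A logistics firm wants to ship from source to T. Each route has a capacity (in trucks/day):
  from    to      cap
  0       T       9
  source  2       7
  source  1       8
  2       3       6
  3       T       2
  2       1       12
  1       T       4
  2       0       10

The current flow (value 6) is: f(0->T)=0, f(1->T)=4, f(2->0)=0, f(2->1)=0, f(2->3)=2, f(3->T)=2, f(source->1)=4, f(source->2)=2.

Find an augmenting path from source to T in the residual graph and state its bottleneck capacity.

Residual along source->2->0->T: source->2: 5, 2->0: 10, 0->T: 9.
Bottleneck = min = 5.

source->2->0->T, bottleneck 5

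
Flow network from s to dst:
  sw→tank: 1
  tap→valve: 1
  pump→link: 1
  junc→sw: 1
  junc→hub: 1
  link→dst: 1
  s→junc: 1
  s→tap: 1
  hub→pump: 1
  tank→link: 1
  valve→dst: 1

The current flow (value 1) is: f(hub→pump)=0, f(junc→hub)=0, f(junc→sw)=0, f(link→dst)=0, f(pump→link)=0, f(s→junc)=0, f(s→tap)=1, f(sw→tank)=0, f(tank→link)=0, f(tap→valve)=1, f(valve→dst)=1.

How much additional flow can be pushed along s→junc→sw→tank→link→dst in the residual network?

Residual capacities along the path: s→junc: 1, junc→sw: 1, sw→tank: 1, tank→link: 1, link→dst: 1.
Minimum is 1.

1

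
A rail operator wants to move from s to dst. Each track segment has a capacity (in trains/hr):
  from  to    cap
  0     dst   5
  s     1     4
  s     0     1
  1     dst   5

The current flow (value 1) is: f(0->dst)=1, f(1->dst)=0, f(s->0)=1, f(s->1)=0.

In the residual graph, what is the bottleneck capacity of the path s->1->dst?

4

Residual capacities along the path: s->1: 4, 1->dst: 5.
Minimum is 4.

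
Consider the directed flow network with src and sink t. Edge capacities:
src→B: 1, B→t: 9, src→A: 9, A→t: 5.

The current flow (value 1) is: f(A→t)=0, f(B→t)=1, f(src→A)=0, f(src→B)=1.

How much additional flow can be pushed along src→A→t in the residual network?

5

Residual capacities along the path: src→A: 9, A→t: 5.
Minimum is 5.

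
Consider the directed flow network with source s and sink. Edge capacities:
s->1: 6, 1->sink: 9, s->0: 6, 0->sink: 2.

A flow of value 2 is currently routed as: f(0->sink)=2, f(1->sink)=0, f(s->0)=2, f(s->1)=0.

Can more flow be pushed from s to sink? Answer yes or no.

Yes

Residual path s->1->sink has bottleneck 6 > 0.
Pushing 6 along it raises the flow to 8, so the given flow is not maximum.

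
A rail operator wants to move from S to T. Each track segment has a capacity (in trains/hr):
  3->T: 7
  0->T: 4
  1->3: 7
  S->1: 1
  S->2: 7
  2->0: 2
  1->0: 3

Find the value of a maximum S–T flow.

Augment S->2->0->T: bottleneck 2. Total 2.
Augment S->1->0->T: bottleneck 1. Total 3.
No augmenting path remains in the residual graph.

3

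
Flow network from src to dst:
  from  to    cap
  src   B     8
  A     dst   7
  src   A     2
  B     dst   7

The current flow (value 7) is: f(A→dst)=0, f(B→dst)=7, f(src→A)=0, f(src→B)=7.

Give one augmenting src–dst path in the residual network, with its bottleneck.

src→A→dst, bottleneck 2

Residual along src→A→dst: src→A: 2, A→dst: 7.
Bottleneck = min = 2.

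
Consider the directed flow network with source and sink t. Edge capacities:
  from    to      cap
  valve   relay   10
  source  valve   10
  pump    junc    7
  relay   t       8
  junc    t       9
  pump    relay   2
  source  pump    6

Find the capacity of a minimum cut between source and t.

Max flow = 14 (via 2 augmenting paths).
In the residual at optimum, the set reachable from source is {relay, source, valve}.
Cut edges: source→pump (cap 6), relay→t (cap 8). Sum = 14.

14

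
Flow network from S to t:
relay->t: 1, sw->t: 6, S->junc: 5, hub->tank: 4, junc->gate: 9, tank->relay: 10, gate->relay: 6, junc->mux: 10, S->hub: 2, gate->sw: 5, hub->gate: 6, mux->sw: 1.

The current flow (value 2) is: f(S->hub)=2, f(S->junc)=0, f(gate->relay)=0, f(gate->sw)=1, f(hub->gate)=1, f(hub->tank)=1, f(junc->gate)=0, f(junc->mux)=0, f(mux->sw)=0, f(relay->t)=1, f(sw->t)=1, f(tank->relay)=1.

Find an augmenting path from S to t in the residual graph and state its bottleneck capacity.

S->junc->gate->sw->t, bottleneck 4

Residual along S->junc->gate->sw->t: S->junc: 5, junc->gate: 9, gate->sw: 4, sw->t: 5.
Bottleneck = min = 4.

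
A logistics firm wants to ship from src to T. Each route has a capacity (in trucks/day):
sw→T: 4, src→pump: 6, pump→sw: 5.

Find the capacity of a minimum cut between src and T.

Max flow = 4 (via 1 augmenting path).
In the residual at optimum, the set reachable from src is {pump, src, sw}.
Cut edges: sw→T (cap 4). Sum = 4.

4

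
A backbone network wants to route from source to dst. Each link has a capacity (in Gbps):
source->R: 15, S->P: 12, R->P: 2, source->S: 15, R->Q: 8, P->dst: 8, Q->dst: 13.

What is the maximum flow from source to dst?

Augment source->S->P->dst: bottleneck 8. Total 8.
Augment source->R->Q->dst: bottleneck 8. Total 16.
No augmenting path remains in the residual graph.

16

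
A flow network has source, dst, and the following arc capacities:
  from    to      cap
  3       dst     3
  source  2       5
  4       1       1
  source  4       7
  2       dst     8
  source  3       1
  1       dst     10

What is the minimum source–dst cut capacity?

7

Max flow = 7 (via 3 augmenting paths).
In the residual at optimum, the set reachable from source is {4, source}.
Cut edges: source->3 (cap 1), source->2 (cap 5), 4->1 (cap 1). Sum = 7.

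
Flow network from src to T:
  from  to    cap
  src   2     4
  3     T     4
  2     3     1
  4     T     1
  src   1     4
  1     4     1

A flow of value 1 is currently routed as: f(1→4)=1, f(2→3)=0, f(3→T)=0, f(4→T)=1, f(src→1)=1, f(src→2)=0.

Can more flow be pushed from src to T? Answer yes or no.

Yes

Residual path src→2→3→T has bottleneck 1 > 0.
Pushing 1 along it raises the flow to 2, so the given flow is not maximum.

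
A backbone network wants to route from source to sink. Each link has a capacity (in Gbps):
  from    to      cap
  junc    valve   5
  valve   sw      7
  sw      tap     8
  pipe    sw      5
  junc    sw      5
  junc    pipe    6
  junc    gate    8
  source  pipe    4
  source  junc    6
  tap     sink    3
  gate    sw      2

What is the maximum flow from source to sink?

Augment source->junc->sw->tap->sink: bottleneck 3. Total 3.
No augmenting path remains in the residual graph.

3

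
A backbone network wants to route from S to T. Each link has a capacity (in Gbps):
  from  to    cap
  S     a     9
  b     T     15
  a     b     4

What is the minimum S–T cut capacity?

4

Max flow = 4 (via 1 augmenting path).
In the residual at optimum, the set reachable from S is {S, a}.
Cut edges: a->b (cap 4). Sum = 4.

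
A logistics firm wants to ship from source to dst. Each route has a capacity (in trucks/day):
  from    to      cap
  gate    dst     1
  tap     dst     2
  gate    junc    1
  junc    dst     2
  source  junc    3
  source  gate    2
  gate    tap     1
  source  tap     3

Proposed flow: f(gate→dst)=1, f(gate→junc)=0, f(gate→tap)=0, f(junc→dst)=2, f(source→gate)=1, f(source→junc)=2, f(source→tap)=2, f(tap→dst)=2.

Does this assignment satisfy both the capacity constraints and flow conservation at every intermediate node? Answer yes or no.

Yes

Every edge has 0 ≤ f(e) ≤ cap(e).
At each intermediate node, inflow equals outflow.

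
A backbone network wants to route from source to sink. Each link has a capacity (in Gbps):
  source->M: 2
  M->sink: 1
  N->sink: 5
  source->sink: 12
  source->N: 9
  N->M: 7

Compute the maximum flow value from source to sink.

18

Augment source->sink: bottleneck 12. Total 12.
Augment source->N->sink: bottleneck 5. Total 17.
Augment source->M->sink: bottleneck 1. Total 18.
No augmenting path remains in the residual graph.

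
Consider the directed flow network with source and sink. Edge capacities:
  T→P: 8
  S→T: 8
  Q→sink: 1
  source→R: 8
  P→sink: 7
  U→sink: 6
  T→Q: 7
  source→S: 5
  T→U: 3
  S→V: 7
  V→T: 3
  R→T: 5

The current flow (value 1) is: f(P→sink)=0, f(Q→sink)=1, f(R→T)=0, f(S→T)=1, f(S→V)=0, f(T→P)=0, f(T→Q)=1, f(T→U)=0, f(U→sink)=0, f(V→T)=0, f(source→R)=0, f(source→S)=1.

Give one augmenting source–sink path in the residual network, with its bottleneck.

Residual along source→S→T→U→sink: source→S: 4, S→T: 7, T→U: 3, U→sink: 6.
Bottleneck = min = 3.

source→S→T→U→sink, bottleneck 3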